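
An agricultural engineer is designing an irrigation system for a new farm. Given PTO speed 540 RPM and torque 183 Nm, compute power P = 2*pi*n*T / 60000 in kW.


P = 2*pi*n*T / 60000
  = 2*pi * 540 * 183 / 60000
  = 620904.37 / 60000
  = 10.35 kW


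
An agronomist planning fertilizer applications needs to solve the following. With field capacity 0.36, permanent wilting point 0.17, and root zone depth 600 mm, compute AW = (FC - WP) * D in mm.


AW = (FC - WP) * D
   = (0.36 - 0.17) * 600
   = 0.19 * 600
   = 114 mm


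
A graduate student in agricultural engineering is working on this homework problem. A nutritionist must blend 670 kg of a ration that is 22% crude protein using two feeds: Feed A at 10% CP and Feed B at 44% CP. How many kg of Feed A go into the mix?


parts_A = CP_b - target = 44 - 22 = 22
parts_B = target - CP_a = 22 - 10 = 12
total_parts = 22 + 12 = 34
Feed A = 670 * 22 / 34 = 433.53 kg
Feed B = 670 * 12 / 34 = 236.47 kg

433.53 kg


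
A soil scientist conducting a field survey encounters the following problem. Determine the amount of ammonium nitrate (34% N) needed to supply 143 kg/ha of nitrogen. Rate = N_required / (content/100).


Rate = N_required / (N_content / 100)
     = 143 / (34 / 100)
     = 143 / 0.34
     = 420.59 kg/ha


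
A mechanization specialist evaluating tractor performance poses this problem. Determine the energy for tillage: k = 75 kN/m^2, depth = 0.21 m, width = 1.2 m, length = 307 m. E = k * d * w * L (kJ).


E = k * d * w * L
  = 75 * 0.21 * 1.2 * 307
  = 5802.30 kJ


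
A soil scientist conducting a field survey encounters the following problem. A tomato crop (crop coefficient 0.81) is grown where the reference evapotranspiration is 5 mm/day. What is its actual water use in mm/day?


ETc = Kc * ET0
    = 0.81 * 5
    = 4.05 mm/day


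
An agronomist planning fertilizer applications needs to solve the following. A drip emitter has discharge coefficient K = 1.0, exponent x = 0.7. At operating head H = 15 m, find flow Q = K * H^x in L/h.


Q = K * H^x
  = 1.0 * 15^0.7
  = 1.0 * 6.6568
  = 6.66 L/h


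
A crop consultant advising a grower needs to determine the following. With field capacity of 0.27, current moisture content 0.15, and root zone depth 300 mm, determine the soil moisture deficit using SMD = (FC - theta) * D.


SMD = (FC - theta) * D
    = (0.27 - 0.15) * 300
    = 0.120 * 300
    = 36 mm


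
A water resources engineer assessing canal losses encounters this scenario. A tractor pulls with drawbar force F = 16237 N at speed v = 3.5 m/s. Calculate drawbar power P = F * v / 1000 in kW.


P = F * v / 1000
  = 16237 * 3.5 / 1000
  = 56829.50 / 1000
  = 56.83 kW


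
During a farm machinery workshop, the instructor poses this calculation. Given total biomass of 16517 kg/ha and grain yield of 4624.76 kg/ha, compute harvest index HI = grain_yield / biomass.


HI = grain_yield / biomass
   = 4624.76 / 16517
   = 0.28


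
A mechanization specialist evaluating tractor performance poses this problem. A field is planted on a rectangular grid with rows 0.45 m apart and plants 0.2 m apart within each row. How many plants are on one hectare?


D = 10000 / (row_sp * plant_sp)
  = 10000 / (0.45 * 0.2)
  = 10000 / 0.0900
  = 111111.11 plants/ha


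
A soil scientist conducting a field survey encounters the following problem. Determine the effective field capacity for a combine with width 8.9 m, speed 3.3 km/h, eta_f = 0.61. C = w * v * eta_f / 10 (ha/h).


C = w * v * eta_f / 10
  = 8.9 * 3.3 * 0.61 / 10
  = 17.92 / 10
  = 1.79 ha/h


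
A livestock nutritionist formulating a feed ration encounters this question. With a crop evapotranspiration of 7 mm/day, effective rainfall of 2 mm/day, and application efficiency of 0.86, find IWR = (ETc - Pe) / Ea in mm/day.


IWR = (ETc - Pe) / Ea
    = (7 - 2) / 0.86
    = 5 / 0.86
    = 5.81 mm/day


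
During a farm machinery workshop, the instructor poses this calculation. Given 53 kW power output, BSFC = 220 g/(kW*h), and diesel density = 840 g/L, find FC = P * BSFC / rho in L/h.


FC = P * BSFC / rho_fuel
   = 53 * 220 / 840
   = 11660 / 840
   = 13.88 L/h


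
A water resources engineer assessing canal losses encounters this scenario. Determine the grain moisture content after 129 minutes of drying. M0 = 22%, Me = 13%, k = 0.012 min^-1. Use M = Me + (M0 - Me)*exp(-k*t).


M = Me + (M0 - Me) * e^(-k*t)
  = 13 + (22 - 13) * e^(-0.012*129)
  = 13 + 9 * e^(-1.548)
  = 13 + 9 * 0.21267
  = 13 + 1.9141
  = 14.91%


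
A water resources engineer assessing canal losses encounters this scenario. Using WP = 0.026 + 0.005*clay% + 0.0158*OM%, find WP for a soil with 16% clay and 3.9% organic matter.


WP = 0.026 + 0.005*16 + 0.0158*3.9
   = 0.026 + 0.0800 + 0.0616
   = 0.1676


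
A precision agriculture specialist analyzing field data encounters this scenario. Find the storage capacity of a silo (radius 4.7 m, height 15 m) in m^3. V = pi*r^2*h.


V = pi * r^2 * h
  = pi * 4.7^2 * 15
  = pi * 22.09 * 15
  = 1040.97 m^3


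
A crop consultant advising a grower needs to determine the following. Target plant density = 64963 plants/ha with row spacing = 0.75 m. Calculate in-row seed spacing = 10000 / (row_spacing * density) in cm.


spacing = 10000 / (row_sp * density)
        = 10000 / (0.75 * 64963)
        = 10000 / 48722.25
        = 0.20525 m = 20.52 cm


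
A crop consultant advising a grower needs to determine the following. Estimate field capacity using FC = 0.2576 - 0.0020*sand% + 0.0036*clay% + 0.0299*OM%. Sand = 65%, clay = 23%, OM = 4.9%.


FC = 0.2576 - 0.0020*65 + 0.0036*23 + 0.0299*4.9
   = 0.2576 - 0.1300 + 0.0828 + 0.1465
   = 0.3569


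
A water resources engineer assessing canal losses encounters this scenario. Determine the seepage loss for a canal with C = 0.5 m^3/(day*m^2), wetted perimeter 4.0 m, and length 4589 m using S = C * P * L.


S = C * P * L
  = 0.5 * 4.0 * 4589
  = 9178 m^3/day


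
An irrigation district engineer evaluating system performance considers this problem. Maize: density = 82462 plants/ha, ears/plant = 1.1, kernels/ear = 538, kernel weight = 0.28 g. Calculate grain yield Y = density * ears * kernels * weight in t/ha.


Y = density * ears * kernels * kw
  = 82462 * 1.1 * 538 * 0.28 g/ha
  = 13664283.25 g/ha
  = 13664.28 kg/ha = 13.66 t/ha


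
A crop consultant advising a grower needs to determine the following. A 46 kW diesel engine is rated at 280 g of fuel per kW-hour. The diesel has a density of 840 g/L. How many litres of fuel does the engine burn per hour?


FC = P * BSFC / rho_fuel
   = 46 * 280 / 840
   = 12880 / 840
   = 15.33 L/h


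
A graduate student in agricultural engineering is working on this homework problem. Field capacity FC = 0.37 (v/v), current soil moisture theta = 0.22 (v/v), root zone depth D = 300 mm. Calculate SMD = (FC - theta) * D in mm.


SMD = (FC - theta) * D
    = (0.37 - 0.22) * 300
    = 0.150 * 300
    = 45 mm


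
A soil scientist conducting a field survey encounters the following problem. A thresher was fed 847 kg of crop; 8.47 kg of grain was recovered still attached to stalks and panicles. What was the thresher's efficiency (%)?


eta = (total - unthreshed) / total * 100
    = (847 - 8.47) / 847 * 100
    = 838.53 / 847 * 100
    = 99%


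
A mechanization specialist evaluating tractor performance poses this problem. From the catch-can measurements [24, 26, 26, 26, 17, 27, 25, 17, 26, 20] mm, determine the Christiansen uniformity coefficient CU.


xbar = 234 / 10 = 23.400
sum|xi - xbar| = 32.400
CU = 100 * (1 - 32.400 / (10 * 23.400))
   = 100 * (1 - 0.1385)
   = 86.15%


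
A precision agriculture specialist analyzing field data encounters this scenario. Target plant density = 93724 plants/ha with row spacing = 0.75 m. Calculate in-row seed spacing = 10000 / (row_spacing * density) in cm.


spacing = 10000 / (row_sp * density)
        = 10000 / (0.75 * 93724)
        = 10000 / 70293
        = 0.14226 m = 14.23 cm


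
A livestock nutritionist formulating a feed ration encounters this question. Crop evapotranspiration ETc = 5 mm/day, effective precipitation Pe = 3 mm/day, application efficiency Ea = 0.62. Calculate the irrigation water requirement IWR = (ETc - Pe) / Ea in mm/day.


IWR = (ETc - Pe) / Ea
    = (5 - 3) / 0.62
    = 2 / 0.62
    = 3.23 mm/day


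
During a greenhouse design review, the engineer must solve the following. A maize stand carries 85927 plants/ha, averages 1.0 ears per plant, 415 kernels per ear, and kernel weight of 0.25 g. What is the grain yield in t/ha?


Y = density * ears * kernels * kw
  = 85927 * 1.0 * 415 * 0.25 g/ha
  = 8914926.25 g/ha
  = 8914.93 kg/ha = 8.91 t/ha


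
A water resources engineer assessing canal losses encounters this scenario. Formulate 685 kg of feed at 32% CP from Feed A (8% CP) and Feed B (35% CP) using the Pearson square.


parts_A = CP_b - target = 35 - 32 = 3
parts_B = target - CP_a = 32 - 8 = 24
total_parts = 3 + 24 = 27
Feed A = 685 * 3 / 27 = 76.11 kg
Feed B = 685 * 24 / 27 = 608.89 kg

76.11 kg


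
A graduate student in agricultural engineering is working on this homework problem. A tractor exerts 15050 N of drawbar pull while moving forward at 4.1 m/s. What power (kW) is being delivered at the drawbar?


P = F * v / 1000
  = 15050 * 4.1 / 1000
  = 61705 / 1000
  = 61.71 kW


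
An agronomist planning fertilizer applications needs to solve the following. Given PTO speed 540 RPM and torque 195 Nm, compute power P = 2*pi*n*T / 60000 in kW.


P = 2*pi*n*T / 60000
  = 2*pi * 540 * 195 / 60000
  = 661619.41 / 60000
  = 11.03 kW


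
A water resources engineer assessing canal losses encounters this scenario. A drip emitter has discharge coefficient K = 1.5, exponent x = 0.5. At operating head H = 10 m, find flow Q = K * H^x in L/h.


Q = K * H^x
  = 1.5 * 10^0.5
  = 1.5 * 3.1623
  = 4.74 L/h


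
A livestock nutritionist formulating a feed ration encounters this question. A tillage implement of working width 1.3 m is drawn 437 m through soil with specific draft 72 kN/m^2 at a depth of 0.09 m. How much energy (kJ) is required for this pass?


E = k * d * w * L
  = 72 * 0.09 * 1.3 * 437
  = 3681.29 kJ


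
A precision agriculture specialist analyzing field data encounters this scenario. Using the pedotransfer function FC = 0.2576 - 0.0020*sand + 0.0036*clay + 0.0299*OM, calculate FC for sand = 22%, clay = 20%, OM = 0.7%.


FC = 0.2576 - 0.0020*22 + 0.0036*20 + 0.0299*0.7
   = 0.2576 - 0.0440 + 0.0720 + 0.0209
   = 0.3065


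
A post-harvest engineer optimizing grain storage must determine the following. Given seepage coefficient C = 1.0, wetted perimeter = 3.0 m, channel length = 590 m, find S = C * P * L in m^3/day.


S = C * P * L
  = 1.0 * 3.0 * 590
  = 1770 m^3/day


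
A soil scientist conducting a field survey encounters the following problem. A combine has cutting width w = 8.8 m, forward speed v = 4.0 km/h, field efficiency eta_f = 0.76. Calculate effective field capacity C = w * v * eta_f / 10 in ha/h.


C = w * v * eta_f / 10
  = 8.8 * 4.0 * 0.76 / 10
  = 26.75 / 10
  = 2.68 ha/h


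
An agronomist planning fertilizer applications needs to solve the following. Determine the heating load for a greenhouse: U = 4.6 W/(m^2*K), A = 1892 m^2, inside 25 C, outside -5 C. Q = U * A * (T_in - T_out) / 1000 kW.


dT = 25 - (-5) = 30 K
Q = U * A * dT
  = 4.6 * 1892 * 30
  = 261096 W = 261.10 kW


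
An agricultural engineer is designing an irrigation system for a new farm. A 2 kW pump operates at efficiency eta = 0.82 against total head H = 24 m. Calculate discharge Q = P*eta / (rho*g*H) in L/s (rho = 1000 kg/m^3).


Q = (P * 1000 * eta) / (rho * g * H)
  = (2 * 1000 * 0.82) / (1000 * 9.81 * 24)
  = 1640 / 235440
  = 0.00697 m^3/s = 6.97 L/s


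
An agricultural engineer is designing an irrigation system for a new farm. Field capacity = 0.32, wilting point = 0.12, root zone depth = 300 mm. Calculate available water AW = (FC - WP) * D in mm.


AW = (FC - WP) * D
   = (0.32 - 0.12) * 300
   = 0.20 * 300
   = 60 mm


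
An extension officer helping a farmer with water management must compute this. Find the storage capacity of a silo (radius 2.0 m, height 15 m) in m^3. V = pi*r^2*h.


V = pi * r^2 * h
  = pi * 2.0^2 * 15
  = pi * 4 * 15
  = 188.50 m^3


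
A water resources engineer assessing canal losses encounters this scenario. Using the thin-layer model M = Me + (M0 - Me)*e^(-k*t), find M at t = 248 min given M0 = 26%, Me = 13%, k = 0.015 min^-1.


M = Me + (M0 - Me) * e^(-k*t)
  = 13 + (26 - 13) * e^(-0.015*248)
  = 13 + 13 * e^(-3.720)
  = 13 + 13 * 0.02423
  = 13 + 0.3150
  = 13.32%


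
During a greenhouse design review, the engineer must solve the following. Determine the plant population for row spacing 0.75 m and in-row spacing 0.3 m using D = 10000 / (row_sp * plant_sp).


D = 10000 / (row_sp * plant_sp)
  = 10000 / (0.75 * 0.3)
  = 10000 / 0.2250
  = 44444.44 plants/ha


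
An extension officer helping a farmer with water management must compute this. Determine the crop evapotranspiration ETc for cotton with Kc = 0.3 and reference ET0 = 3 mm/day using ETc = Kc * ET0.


ETc = Kc * ET0
    = 0.3 * 3
    = 0.90 mm/day


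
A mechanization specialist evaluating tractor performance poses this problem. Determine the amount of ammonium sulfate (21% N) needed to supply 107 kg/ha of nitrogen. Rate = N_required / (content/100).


Rate = N_required / (N_content / 100)
     = 107 / (21 / 100)
     = 107 / 0.21
     = 509.52 kg/ha


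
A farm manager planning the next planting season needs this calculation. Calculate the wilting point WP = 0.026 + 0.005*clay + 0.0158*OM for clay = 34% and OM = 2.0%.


WP = 0.026 + 0.005*34 + 0.0158*2.0
   = 0.026 + 0.1700 + 0.0316
   = 0.2276


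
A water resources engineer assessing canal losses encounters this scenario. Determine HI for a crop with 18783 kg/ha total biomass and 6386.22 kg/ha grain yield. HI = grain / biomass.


HI = grain_yield / biomass
   = 6386.22 / 18783
   = 0.34


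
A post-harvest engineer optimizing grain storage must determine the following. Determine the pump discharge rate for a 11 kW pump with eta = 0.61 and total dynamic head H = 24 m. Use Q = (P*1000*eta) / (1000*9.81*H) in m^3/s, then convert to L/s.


Q = (P * 1000 * eta) / (rho * g * H)
  = (11 * 1000 * 0.61) / (1000 * 9.81 * 24)
  = 6710 / 235440
  = 0.02850 m^3/s = 28.50 L/s


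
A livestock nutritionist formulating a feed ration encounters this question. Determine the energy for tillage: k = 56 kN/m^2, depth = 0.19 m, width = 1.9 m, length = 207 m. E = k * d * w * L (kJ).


E = k * d * w * L
  = 56 * 0.19 * 1.9 * 207
  = 4184.71 kJ


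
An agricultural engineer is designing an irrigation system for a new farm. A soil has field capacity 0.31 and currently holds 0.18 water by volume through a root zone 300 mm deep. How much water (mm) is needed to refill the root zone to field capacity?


SMD = (FC - theta) * D
    = (0.31 - 0.18) * 300
    = 0.130 * 300
    = 39 mm


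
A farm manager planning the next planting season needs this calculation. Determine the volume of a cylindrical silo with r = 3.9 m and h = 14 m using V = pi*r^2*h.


V = pi * r^2 * h
  = pi * 3.9^2 * 14
  = pi * 15.21 * 14
  = 668.97 m^3


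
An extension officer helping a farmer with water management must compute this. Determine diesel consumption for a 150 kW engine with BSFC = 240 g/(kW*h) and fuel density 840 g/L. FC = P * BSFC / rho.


FC = P * BSFC / rho_fuel
   = 150 * 240 / 840
   = 36000 / 840
   = 42.86 L/h


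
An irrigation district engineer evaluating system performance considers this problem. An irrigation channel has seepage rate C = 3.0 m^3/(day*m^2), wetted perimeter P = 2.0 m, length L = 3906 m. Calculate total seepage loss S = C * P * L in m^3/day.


S = C * P * L
  = 3.0 * 2.0 * 3906
  = 23436 m^3/day


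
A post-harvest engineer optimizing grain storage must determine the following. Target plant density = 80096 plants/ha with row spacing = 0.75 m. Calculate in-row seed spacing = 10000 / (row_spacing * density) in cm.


spacing = 10000 / (row_sp * density)
        = 10000 / (0.75 * 80096)
        = 10000 / 60072
        = 0.16647 m = 16.65 cm


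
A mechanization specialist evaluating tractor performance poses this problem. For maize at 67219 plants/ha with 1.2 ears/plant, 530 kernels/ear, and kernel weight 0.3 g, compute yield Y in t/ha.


Y = density * ears * kernels * kw
  = 67219 * 1.2 * 530 * 0.3 g/ha
  = 12825385.20 g/ha
  = 12825.39 kg/ha = 12.83 t/ha


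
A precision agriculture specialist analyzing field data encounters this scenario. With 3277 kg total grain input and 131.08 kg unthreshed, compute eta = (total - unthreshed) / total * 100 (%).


eta = (total - unthreshed) / total * 100
    = (3277 - 131.08) / 3277 * 100
    = 3145.92 / 3277 * 100
    = 96%


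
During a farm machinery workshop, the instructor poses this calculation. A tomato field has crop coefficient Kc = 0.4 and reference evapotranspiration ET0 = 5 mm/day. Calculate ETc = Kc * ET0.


ETc = Kc * ET0
    = 0.4 * 5
    = 2 mm/day


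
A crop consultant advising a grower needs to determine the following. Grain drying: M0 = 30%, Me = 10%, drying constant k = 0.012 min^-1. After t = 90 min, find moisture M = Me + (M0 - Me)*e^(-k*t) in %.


M = Me + (M0 - Me) * e^(-k*t)
  = 10 + (30 - 10) * e^(-0.012*90)
  = 10 + 20 * e^(-1.080)
  = 10 + 20 * 0.33960
  = 10 + 6.7919
  = 16.79%


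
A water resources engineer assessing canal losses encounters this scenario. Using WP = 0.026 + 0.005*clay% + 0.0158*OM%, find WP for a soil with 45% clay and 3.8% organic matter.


WP = 0.026 + 0.005*45 + 0.0158*3.8
   = 0.026 + 0.2250 + 0.0600
   = 0.3110


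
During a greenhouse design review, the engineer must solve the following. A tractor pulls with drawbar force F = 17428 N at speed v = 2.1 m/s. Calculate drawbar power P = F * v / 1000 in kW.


P = F * v / 1000
  = 17428 * 2.1 / 1000
  = 36598.80 / 1000
  = 36.60 kW


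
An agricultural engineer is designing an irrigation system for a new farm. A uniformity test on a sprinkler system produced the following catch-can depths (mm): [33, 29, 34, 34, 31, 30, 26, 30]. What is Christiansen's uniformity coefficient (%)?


xbar = 247 / 8 = 30.875
sum|xi - xbar| = 17
CU = 100 * (1 - 17 / (8 * 30.875))
   = 100 * (1 - 0.0688)
   = 93.12%


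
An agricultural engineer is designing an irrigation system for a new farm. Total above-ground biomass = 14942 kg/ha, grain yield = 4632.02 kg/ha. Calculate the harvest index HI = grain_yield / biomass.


HI = grain_yield / biomass
   = 4632.02 / 14942
   = 0.31


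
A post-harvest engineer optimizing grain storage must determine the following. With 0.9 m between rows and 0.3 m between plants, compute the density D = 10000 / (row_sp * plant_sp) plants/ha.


D = 10000 / (row_sp * plant_sp)
  = 10000 / (0.9 * 0.3)
  = 10000 / 0.2700
  = 37037.04 plants/ha


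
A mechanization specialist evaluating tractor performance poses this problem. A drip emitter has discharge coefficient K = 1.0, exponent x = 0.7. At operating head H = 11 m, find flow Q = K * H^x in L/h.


Q = K * H^x
  = 1.0 * 11^0.7
  = 1.0 * 5.3577
  = 5.36 L/h


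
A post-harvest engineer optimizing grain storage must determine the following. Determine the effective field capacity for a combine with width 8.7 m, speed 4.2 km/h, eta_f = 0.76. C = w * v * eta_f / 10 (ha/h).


C = w * v * eta_f / 10
  = 8.7 * 4.2 * 0.76 / 10
  = 27.77 / 10
  = 2.78 ha/h


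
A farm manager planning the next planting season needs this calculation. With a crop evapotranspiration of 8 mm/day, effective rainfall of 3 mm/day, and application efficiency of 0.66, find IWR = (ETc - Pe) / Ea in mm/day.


IWR = (ETc - Pe) / Ea
    = (8 - 3) / 0.66
    = 5 / 0.66
    = 7.58 mm/day


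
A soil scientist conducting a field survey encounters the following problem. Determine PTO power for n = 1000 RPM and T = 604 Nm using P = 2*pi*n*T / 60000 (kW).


P = 2*pi*n*T / 60000
  = 2*pi * 1000 * 604 / 60000
  = 3795043.93 / 60000
  = 63.25 kW


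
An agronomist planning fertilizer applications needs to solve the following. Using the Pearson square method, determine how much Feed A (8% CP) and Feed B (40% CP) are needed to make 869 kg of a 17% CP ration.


parts_A = CP_b - target = 40 - 17 = 23
parts_B = target - CP_a = 17 - 8 = 9
total_parts = 23 + 9 = 32
Feed A = 869 * 23 / 32 = 624.59 kg
Feed B = 869 * 9 / 32 = 244.41 kg

624.59 kg


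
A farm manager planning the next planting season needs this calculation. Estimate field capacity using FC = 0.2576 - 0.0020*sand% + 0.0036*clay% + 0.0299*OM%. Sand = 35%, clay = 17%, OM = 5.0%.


FC = 0.2576 - 0.0020*35 + 0.0036*17 + 0.0299*5.0
   = 0.2576 - 0.0700 + 0.0612 + 0.1495
   = 0.3983


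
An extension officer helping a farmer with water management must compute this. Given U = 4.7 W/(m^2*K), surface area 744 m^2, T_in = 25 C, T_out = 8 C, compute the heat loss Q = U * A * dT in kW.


dT = 25 - (8) = 17 K
Q = U * A * dT
  = 4.7 * 744 * 17
  = 59445.60 W = 59.45 kW


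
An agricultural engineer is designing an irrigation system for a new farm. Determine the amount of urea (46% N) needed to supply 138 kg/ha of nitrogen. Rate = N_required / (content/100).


Rate = N_required / (N_content / 100)
     = 138 / (46 / 100)
     = 138 / 0.46
     = 300 kg/ha


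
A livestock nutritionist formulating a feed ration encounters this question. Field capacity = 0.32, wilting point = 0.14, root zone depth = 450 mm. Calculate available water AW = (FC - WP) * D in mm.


AW = (FC - WP) * D
   = (0.32 - 0.14) * 450
   = 0.18 * 450
   = 81 mm


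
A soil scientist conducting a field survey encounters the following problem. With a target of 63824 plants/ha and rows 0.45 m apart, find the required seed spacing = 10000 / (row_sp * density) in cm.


spacing = 10000 / (row_sp * density)
        = 10000 / (0.45 * 63824)
        = 10000 / 28720.80
        = 0.34818 m = 34.82 cm


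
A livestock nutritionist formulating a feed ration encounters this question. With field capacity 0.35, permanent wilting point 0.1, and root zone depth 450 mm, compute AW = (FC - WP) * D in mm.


AW = (FC - WP) * D
   = (0.35 - 0.1) * 450
   = 0.25 * 450
   = 112.50 mm


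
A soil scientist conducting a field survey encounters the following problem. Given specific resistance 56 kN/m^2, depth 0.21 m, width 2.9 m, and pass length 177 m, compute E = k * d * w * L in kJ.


E = k * d * w * L
  = 56 * 0.21 * 2.9 * 177
  = 6036.41 kJ


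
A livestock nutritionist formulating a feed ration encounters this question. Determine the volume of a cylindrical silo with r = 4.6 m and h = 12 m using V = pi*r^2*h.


V = pi * r^2 * h
  = pi * 4.6^2 * 12
  = pi * 21.16 * 12
  = 797.71 m^3


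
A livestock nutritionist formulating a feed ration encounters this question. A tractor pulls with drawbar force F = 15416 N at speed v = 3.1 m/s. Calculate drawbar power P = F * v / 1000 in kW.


P = F * v / 1000
  = 15416 * 3.1 / 1000
  = 47789.60 / 1000
  = 47.79 kW


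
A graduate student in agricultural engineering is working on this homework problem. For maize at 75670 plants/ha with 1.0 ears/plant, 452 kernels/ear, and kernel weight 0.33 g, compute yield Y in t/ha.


Y = density * ears * kernels * kw
  = 75670 * 1.0 * 452 * 0.33 g/ha
  = 11286937.20 g/ha
  = 11286.94 kg/ha = 11.29 t/ha


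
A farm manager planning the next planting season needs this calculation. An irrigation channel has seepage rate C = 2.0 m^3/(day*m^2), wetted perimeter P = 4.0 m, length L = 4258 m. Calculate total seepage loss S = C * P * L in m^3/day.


S = C * P * L
  = 2.0 * 4.0 * 4258
  = 34064 m^3/day


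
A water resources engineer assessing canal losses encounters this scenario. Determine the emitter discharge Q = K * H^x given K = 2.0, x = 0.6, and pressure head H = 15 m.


Q = K * H^x
  = 2.0 * 15^0.6
  = 2.0 * 5.0776
  = 10.16 L/h


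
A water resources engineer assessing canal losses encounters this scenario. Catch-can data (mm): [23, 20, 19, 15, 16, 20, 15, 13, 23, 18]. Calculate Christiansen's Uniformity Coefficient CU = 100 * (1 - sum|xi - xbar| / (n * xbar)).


xbar = 182 / 10 = 18.200
sum|xi - xbar| = 28
CU = 100 * (1 - 28 / (10 * 18.200))
   = 100 * (1 - 0.1538)
   = 84.62%


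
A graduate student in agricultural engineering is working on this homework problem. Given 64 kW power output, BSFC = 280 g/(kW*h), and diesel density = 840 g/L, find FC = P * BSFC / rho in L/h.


FC = P * BSFC / rho_fuel
   = 64 * 280 / 840
   = 17920 / 840
   = 21.33 L/h


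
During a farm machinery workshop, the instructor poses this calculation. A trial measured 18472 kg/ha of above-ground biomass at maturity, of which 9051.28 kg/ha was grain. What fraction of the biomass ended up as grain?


HI = grain_yield / biomass
   = 9051.28 / 18472
   = 0.49


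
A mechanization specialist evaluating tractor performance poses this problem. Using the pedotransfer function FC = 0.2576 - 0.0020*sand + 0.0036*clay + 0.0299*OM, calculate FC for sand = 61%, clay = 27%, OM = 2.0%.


FC = 0.2576 - 0.0020*61 + 0.0036*27 + 0.0299*2.0
   = 0.2576 - 0.1220 + 0.0972 + 0.0598
   = 0.2926


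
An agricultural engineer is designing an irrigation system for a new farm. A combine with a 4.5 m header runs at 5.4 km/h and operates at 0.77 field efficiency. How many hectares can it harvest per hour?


C = w * v * eta_f / 10
  = 4.5 * 5.4 * 0.77 / 10
  = 18.71 / 10
  = 1.87 ha/h


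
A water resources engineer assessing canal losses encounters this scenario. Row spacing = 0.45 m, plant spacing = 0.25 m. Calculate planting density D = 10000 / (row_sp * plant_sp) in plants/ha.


D = 10000 / (row_sp * plant_sp)
  = 10000 / (0.45 * 0.25)
  = 10000 / 0.1125
  = 88888.89 plants/ha


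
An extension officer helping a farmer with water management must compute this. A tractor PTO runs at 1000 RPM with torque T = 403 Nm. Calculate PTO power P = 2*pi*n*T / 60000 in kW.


P = 2*pi*n*T / 60000
  = 2*pi * 1000 * 403 / 60000
  = 2532123.68 / 60000
  = 42.20 kW


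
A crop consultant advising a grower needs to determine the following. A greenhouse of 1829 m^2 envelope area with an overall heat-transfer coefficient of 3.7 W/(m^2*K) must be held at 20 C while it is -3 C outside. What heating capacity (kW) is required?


dT = 20 - (-3) = 23 K
Q = U * A * dT
  = 3.7 * 1829 * 23
  = 155647.90 W = 155.65 kW


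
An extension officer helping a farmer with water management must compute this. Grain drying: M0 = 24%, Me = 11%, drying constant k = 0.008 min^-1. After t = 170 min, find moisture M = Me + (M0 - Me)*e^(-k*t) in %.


M = Me + (M0 - Me) * e^(-k*t)
  = 11 + (24 - 11) * e^(-0.008*170)
  = 11 + 13 * e^(-1.360)
  = 11 + 13 * 0.25666
  = 11 + 3.3366
  = 14.34%


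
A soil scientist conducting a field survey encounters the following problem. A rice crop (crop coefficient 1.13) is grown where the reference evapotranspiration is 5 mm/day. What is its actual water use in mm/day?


ETc = Kc * ET0
    = 1.13 * 5
    = 5.65 mm/day


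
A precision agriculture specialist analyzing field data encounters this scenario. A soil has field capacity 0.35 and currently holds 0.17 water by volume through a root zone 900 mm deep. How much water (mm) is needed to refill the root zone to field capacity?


SMD = (FC - theta) * D
    = (0.35 - 0.17) * 900
    = 0.180 * 900
    = 162 mm


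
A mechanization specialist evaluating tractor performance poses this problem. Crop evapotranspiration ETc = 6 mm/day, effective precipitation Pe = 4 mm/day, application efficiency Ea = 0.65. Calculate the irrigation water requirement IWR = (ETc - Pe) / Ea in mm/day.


IWR = (ETc - Pe) / Ea
    = (6 - 4) / 0.65
    = 2 / 0.65
    = 3.08 mm/day


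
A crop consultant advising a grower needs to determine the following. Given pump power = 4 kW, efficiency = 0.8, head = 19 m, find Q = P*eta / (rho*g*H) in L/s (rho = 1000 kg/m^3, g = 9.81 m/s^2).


Q = (P * 1000 * eta) / (rho * g * H)
  = (4 * 1000 * 0.8) / (1000 * 9.81 * 19)
  = 3200 / 186390
  = 0.01717 m^3/s = 17.17 L/s


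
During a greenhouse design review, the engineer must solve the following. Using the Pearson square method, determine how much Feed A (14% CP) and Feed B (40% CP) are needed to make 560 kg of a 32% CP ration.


parts_A = CP_b - target = 40 - 32 = 8
parts_B = target - CP_a = 32 - 14 = 18
total_parts = 8 + 18 = 26
Feed A = 560 * 8 / 26 = 172.31 kg
Feed B = 560 * 18 / 26 = 387.69 kg

172.31 kg


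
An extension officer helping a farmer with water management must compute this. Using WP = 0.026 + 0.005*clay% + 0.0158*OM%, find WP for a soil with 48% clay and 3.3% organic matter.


WP = 0.026 + 0.005*48 + 0.0158*3.3
   = 0.026 + 0.2400 + 0.0521
   = 0.3181


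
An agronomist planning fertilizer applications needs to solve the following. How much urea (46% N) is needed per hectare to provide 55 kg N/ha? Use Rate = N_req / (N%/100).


Rate = N_required / (N_content / 100)
     = 55 / (46 / 100)
     = 55 / 0.46
     = 119.57 kg/ha


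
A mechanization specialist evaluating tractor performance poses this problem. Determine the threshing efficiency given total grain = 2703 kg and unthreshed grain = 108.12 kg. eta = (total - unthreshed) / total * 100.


eta = (total - unthreshed) / total * 100
    = (2703 - 108.12) / 2703 * 100
    = 2594.88 / 2703 * 100
    = 96%


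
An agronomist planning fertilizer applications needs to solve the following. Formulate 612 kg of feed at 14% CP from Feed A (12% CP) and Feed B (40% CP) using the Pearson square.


parts_A = CP_b - target = 40 - 14 = 26
parts_B = target - CP_a = 14 - 12 = 2
total_parts = 26 + 2 = 28
Feed A = 612 * 26 / 28 = 568.29 kg
Feed B = 612 * 2 / 28 = 43.71 kg

568.29 kg


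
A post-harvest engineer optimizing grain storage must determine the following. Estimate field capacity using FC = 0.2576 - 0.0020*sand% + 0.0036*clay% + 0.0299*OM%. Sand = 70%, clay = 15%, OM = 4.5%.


FC = 0.2576 - 0.0020*70 + 0.0036*15 + 0.0299*4.5
   = 0.2576 - 0.1400 + 0.0540 + 0.1346
   = 0.3062


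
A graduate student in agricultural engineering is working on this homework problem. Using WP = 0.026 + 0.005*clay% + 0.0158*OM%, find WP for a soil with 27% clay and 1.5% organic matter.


WP = 0.026 + 0.005*27 + 0.0158*1.5
   = 0.026 + 0.1350 + 0.0237
   = 0.1847


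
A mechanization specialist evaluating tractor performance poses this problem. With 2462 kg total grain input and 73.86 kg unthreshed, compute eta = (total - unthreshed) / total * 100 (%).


eta = (total - unthreshed) / total * 100
    = (2462 - 73.86) / 2462 * 100
    = 2388.14 / 2462 * 100
    = 97%


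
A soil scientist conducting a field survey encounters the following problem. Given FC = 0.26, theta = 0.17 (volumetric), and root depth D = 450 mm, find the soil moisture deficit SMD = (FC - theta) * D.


SMD = (FC - theta) * D
    = (0.26 - 0.17) * 450
    = 0.090 * 450
    = 40.50 mm


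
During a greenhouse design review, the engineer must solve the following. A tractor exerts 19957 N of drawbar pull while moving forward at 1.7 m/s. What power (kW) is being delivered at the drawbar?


P = F * v / 1000
  = 19957 * 1.7 / 1000
  = 33926.90 / 1000
  = 33.93 kW


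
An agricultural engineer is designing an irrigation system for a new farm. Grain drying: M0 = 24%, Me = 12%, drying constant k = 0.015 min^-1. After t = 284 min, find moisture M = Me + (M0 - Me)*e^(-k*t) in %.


M = Me + (M0 - Me) * e^(-k*t)
  = 12 + (24 - 12) * e^(-0.015*284)
  = 12 + 12 * e^(-4.260)
  = 12 + 12 * 0.01412
  = 12 + 0.1695
  = 12.17%


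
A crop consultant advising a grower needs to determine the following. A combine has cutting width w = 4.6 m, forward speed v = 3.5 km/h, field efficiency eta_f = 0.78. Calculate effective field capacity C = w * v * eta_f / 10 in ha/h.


C = w * v * eta_f / 10
  = 4.6 * 3.5 * 0.78 / 10
  = 12.56 / 10
  = 1.26 ha/h


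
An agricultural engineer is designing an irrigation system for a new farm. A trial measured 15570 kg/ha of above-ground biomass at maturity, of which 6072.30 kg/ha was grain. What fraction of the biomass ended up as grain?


HI = grain_yield / biomass
   = 6072.30 / 15570
   = 0.39


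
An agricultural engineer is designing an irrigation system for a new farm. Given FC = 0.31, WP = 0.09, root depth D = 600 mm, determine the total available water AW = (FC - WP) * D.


AW = (FC - WP) * D
   = (0.31 - 0.09) * 600
   = 0.22 * 600
   = 132 mm


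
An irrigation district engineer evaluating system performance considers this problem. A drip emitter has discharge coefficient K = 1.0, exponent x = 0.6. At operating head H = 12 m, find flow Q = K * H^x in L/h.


Q = K * H^x
  = 1.0 * 12^0.6
  = 1.0 * 4.4413
  = 4.44 L/h


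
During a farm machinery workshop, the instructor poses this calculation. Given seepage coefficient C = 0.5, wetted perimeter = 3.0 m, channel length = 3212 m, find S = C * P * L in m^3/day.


S = C * P * L
  = 0.5 * 3.0 * 3212
  = 4818 m^3/day


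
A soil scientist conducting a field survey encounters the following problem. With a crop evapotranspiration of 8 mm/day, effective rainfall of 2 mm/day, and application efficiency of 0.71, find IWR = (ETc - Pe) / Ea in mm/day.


IWR = (ETc - Pe) / Ea
    = (8 - 2) / 0.71
    = 6 / 0.71
    = 8.45 mm/day


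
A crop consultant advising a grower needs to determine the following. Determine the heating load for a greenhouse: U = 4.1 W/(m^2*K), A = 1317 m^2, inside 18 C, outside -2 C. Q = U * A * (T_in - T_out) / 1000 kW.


dT = 18 - (-2) = 20 K
Q = U * A * dT
  = 4.1 * 1317 * 20
  = 107994 W = 107.99 kW


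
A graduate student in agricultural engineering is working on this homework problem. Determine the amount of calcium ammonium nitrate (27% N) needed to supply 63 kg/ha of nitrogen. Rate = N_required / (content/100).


Rate = N_required / (N_content / 100)
     = 63 / (27 / 100)
     = 63 / 0.27
     = 233.33 kg/ha


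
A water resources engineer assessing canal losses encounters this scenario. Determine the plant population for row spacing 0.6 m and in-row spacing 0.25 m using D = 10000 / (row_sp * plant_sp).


D = 10000 / (row_sp * plant_sp)
  = 10000 / (0.6 * 0.25)
  = 10000 / 0.1500
  = 66666.67 plants/ha


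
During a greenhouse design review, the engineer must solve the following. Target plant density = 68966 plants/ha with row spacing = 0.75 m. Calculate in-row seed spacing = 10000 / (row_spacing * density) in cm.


spacing = 10000 / (row_sp * density)
        = 10000 / (0.75 * 68966)
        = 10000 / 51724.50
        = 0.19333 m = 19.33 cm


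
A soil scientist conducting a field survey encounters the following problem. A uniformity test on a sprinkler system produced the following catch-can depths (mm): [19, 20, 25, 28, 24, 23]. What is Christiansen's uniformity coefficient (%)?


xbar = 139 / 6 = 23.167
sum|xi - xbar| = 15
CU = 100 * (1 - 15 / (6 * 23.167))
   = 100 * (1 - 0.1079)
   = 89.21%


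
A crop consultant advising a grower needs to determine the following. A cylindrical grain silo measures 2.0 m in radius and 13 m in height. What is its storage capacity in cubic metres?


V = pi * r^2 * h
  = pi * 2.0^2 * 13
  = pi * 4 * 13
  = 163.36 m^3


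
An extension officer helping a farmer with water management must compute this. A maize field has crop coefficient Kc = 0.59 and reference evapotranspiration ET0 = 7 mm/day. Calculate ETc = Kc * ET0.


ETc = Kc * ET0
    = 0.59 * 7
    = 4.13 mm/day


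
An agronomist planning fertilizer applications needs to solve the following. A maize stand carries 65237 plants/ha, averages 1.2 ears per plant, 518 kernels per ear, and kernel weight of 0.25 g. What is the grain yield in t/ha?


Y = density * ears * kernels * kw
  = 65237 * 1.2 * 518 * 0.25 g/ha
  = 10137829.80 g/ha
  = 10137.83 kg/ha = 10.14 t/ha


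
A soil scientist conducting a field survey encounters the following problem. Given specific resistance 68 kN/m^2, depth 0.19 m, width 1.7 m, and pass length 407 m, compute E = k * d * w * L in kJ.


E = k * d * w * L
  = 68 * 0.19 * 1.7 * 407
  = 8939.35 kJ


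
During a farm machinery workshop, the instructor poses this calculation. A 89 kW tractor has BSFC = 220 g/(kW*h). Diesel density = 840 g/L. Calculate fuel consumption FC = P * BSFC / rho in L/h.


FC = P * BSFC / rho_fuel
   = 89 * 220 / 840
   = 19580 / 840
   = 23.31 L/h


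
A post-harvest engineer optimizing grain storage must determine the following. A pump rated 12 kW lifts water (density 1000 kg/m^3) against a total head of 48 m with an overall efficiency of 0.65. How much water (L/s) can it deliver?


Q = (P * 1000 * eta) / (rho * g * H)
  = (12 * 1000 * 0.65) / (1000 * 9.81 * 48)
  = 7800 / 470880
  = 0.01656 m^3/s = 16.56 L/s


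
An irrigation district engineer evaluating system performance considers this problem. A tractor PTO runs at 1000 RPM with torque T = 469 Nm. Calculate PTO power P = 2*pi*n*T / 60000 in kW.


P = 2*pi*n*T / 60000
  = 2*pi * 1000 * 469 / 60000
  = 2946813.91 / 60000
  = 49.11 kW


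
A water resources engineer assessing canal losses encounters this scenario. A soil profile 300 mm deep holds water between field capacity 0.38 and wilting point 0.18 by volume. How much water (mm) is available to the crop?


AW = (FC - WP) * D
   = (0.38 - 0.18) * 300
   = 0.20 * 300
   = 60 mm


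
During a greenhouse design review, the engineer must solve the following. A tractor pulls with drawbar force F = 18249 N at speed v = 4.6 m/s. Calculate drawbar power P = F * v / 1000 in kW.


P = F * v / 1000
  = 18249 * 4.6 / 1000
  = 83945.40 / 1000
  = 83.95 kW


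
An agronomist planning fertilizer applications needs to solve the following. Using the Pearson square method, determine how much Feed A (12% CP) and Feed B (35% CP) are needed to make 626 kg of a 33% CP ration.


parts_A = CP_b - target = 35 - 33 = 2
parts_B = target - CP_a = 33 - 12 = 21
total_parts = 2 + 21 = 23
Feed A = 626 * 2 / 23 = 54.43 kg
Feed B = 626 * 21 / 23 = 571.57 kg

54.43 kg


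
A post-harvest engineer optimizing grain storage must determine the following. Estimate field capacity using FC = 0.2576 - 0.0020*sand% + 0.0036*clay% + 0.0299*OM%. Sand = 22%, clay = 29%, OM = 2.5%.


FC = 0.2576 - 0.0020*22 + 0.0036*29 + 0.0299*2.5
   = 0.2576 - 0.0440 + 0.1044 + 0.0748
   = 0.3928


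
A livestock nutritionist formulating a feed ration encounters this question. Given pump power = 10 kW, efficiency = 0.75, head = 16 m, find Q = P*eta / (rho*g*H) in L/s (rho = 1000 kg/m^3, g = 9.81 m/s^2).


Q = (P * 1000 * eta) / (rho * g * H)
  = (10 * 1000 * 0.75) / (1000 * 9.81 * 16)
  = 7500 / 156960
  = 0.04778 m^3/s = 47.78 L/s


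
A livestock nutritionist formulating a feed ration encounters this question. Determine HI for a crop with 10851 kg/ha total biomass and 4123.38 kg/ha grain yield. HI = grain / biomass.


HI = grain_yield / biomass
   = 4123.38 / 10851
   = 0.38


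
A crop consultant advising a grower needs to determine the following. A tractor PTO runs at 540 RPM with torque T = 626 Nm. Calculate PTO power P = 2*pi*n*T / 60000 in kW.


P = 2*pi*n*T / 60000
  = 2*pi * 540 * 626 / 60000
  = 2123967.96 / 60000
  = 35.40 kW


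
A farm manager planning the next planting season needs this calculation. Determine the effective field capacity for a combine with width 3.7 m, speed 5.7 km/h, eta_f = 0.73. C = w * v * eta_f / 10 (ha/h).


C = w * v * eta_f / 10
  = 3.7 * 5.7 * 0.73 / 10
  = 15.40 / 10
  = 1.54 ha/h


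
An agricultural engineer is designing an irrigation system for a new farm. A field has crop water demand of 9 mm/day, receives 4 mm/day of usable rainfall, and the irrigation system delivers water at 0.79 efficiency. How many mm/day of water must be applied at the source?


IWR = (ETc - Pe) / Ea
    = (9 - 4) / 0.79
    = 5 / 0.79
    = 6.33 mm/day
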